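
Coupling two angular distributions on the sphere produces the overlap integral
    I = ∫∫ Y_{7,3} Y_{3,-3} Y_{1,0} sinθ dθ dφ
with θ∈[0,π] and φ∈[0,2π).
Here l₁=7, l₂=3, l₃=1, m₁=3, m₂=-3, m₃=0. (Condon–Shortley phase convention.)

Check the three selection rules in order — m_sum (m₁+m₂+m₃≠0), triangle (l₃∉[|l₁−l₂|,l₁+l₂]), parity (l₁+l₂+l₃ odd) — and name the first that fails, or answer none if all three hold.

triangle

Σmᵢ = 0  ✓
l₃∈[|l₁−l₂|,l₁+l₂]=[4,10] required, l₃=1 fails  ✗
Σlᵢ = 11 ⇒ odd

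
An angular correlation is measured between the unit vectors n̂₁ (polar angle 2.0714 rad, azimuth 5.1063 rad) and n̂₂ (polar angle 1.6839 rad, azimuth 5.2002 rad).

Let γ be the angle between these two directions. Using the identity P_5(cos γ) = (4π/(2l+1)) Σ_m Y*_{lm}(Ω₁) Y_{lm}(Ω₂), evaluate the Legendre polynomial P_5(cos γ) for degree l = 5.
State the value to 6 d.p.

0.117759

Term-by-term m-sum for l=5 (normalisation 4π/11 = 1.142397):
  m=-5: Y*=(0.222270, 0.093649)  Y=(0.290443, -0.343055)  product (0.096684, -0.049051)
  m=-4: Y*=(0.002023, -0.417269)  Y=(0.059955, 0.149913)  product (0.062675, -0.024714)
  m=-3: Y*=(-0.231948, 0.095090)  Y=(0.298721, 0.032195)  product (-0.072349, 0.020938)
  m=-2: Y*=(-0.136424, -0.137087)  Y=(-0.101828, 0.150394)  product (0.034509, -0.006558)
  m=-1: Y*=(-0.119774, 0.288171)  Y=(0.123064, 0.231942)  product (-0.081579, 0.007683)
  m=+0: Y*=(-0.124502, -0.000000)  Y=(-0.186356, 0.000000)  product (0.023202, 0.000000)
  m=+1: Y*=(0.119774, 0.288171)  Y=(-0.123064, 0.231942)  product (-0.081579, -0.007683)
  m=+2: Y*=(-0.136424, 0.137087)  Y=(-0.101828, -0.150394)  product (0.034509, 0.006558)
  m=+3: Y*=(0.231948, 0.095090)  Y=(-0.298721, 0.032195)  product (-0.072349, -0.020938)
  m=+4: Y*=(0.002023, 0.417269)  Y=(0.059955, -0.149913)  product (0.062675, 0.024714)
  m=+5: Y*=(-0.222270, 0.093649)  Y=(-0.290443, -0.343055)  product (0.096684, 0.049051)
Σ over m = (0.103080, 0.000000); ×(4π/11) → (0.117759, 0.000000). Real part: 0.117759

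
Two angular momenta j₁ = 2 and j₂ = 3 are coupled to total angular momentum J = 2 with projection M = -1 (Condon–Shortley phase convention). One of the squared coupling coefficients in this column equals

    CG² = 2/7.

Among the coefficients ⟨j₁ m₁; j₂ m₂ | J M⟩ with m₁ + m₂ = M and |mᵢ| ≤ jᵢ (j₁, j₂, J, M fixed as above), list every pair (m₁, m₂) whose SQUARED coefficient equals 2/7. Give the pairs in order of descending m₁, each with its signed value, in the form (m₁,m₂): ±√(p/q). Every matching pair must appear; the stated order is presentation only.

Admissible pairs with m₁+m₂ = M = -1: (-2,1), (-1,0), (0,-1), (1,-2), (2,-3)
  (m₁,m₂)=(2,-3): CG² = 5/14, CG = +√(5/14)
  (m₁,m₂)=(1,-2): CG² = 0/1, CG = 0
  (m₁,m₂)=(0,-1): CG² = 1/7, CG = −√(1/7)
  (m₁,m₂)=(-1,0): CG² = 2/7, CG = +√(2/7)   ← matches the target
  (m₁,m₂)=(-2,1): CG² = 3/14, CG = −√(3/14)
Pairs with CG² = 2/7: (-1,0): +√(2/7)

(-1,0): +√(2/7)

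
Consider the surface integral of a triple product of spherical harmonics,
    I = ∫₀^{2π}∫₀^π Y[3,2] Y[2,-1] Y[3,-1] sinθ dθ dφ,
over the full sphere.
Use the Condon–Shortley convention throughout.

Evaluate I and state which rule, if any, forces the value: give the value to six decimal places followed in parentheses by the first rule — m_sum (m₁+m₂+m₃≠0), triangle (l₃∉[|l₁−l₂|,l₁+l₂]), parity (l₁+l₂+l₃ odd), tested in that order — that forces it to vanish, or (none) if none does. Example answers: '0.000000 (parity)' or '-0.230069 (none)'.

0.162868 (none)

m-sum 0 ✓  L=8 even ✓  1≤3≤5 ✓
Π(2lᵢ+1) = 7×5×7 = 245
triangle coeff Δ(3,2,3) = 1/3780
Σ_t [0,2]: t=0:+1/24 t=1:−1/4 t=2:+1/24 = -1/6
(3j)²=4/105 [(3 2 3; 0 0 0)], sign=+1
Σ_t [0,1]: t=0:+1/12 t=1:−1/48 = 1/16
(3j)²=1/28 [(3 2 3; 2 -1 -1)], sign=+1
⇒ 4πI² = 1/3
I = (+1)√(1/3/(4π)) = 0.16286750
No selection rule forces the value: the integral is nonzero (none).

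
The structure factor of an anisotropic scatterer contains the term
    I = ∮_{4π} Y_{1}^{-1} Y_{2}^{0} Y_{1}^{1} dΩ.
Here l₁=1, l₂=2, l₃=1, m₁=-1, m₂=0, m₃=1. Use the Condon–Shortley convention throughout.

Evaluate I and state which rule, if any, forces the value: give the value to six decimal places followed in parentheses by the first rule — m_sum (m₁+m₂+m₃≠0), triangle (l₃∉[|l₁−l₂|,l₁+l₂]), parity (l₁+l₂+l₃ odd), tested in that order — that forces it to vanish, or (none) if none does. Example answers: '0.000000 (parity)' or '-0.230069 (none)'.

Checks pass: Σm=0; 4 even; l₃=1∈[1,3].
(2·1+1)(2·2+1)(2·1+1) = 45
Δ: 2! 0! 2! / 5! → 1/30
sum: t=1:−1/1 = -1/1
3j²(1 2 1; 0 0 0) = Δ·Π!·Σ² = 2/15  (sign +1)
sum: t=2:+1/4 = 1/4
3j²(1 2 1; -1 0 1) = Δ·Π!·Σ² = 1/30  (sign +1)
combine: 4πI² = 45·2/15·1/30 = 1/5
take √, sign +1: I = 0.12615663
No selection rule forces the value: the integral is nonzero (none).

0.126157 (none)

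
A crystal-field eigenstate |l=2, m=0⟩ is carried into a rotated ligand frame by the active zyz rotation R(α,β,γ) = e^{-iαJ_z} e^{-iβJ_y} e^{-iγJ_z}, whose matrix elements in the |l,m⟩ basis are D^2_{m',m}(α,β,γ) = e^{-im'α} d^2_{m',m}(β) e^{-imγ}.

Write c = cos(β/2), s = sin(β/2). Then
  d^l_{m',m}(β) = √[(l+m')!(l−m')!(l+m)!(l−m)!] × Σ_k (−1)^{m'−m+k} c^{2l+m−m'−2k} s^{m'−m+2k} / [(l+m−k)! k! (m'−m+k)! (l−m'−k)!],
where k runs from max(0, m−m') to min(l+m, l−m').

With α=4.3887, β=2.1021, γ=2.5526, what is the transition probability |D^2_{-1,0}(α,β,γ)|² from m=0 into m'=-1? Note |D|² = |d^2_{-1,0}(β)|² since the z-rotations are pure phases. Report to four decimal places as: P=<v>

P=0.2862

Split into d^2_{-1,0}(β=2.1021) × two z-phases.
With c≡cos(β/2)=0.496660 and s≡sin(β/2)=0.867945, N=[1·6·2·2]^{1/2}=4.898979
k: max(0,(0)−(-1))=1 … min(2+(0),2−(-1))=2
  k=1: (−1)^0·4.8990/(2)·0.4967^3·0.8679^1 = +0.260463
  k=2: (−1)^1·4.8990/(2)·0.4967^1·0.8679^3 = -0.795448
d^2_{-1,0}(2.1021) = +0.260463 -0.795448 = -0.534985
|D^2_{-1,0}|² = |d^2_{-1,0}(β)|² = (-0.534985)² = 0.286209 (the z-rotation phases have unit modulus)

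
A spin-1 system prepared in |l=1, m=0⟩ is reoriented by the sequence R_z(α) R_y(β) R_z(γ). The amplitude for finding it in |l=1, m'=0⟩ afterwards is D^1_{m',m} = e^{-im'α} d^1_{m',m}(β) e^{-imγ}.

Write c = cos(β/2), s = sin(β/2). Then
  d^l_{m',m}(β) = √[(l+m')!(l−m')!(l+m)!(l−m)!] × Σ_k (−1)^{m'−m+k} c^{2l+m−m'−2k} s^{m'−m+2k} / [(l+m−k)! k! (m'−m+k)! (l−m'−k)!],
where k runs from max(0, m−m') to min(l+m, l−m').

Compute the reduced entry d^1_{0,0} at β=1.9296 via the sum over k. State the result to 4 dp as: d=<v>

d^1_{0,0}(β=1.9296) via the finite sum:
Half-angle: c=0.569581, s=0.821935. N=√(1·1·1·1)=1.000000
k∈{0,1} keeps every argument non-negative
  k=0: (−1)^0·1.0000/(1)·0.5696^2·0.8219^0 = +0.324423
  k=1: (−1)^1·1.0000/(1)·0.5696^0·0.8219^2 = -0.675577
d^1_{0,0}(1.9296) = +0.324423 -0.675577 = -0.351154

d=-0.3512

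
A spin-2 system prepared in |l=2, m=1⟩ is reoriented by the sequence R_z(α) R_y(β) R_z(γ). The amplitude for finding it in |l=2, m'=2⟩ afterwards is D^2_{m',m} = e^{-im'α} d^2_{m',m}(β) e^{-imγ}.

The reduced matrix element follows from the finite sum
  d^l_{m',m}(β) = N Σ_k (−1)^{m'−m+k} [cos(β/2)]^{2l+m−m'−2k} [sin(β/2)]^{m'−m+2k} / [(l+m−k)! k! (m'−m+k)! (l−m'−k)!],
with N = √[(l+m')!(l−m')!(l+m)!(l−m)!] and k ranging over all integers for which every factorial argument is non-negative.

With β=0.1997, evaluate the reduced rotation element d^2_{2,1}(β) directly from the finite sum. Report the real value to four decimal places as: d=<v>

d=-0.1964

d^2_{2,1}(β=0.1997) via the finite sum:
With c≡cos(β/2)=0.995019 and s≡sin(β/2)=0.099684, N=[24·1·6·1]^{1/2}=12.000000
The bounds max(0,m−m')=0 and min(l+m,l−m')=0 give 1 term
  k=0: (−1)^1·12.0000/(6)·0.9950^3·0.0997^1 = -0.196404
d^2_{2,1}(0.1997) = -0.196404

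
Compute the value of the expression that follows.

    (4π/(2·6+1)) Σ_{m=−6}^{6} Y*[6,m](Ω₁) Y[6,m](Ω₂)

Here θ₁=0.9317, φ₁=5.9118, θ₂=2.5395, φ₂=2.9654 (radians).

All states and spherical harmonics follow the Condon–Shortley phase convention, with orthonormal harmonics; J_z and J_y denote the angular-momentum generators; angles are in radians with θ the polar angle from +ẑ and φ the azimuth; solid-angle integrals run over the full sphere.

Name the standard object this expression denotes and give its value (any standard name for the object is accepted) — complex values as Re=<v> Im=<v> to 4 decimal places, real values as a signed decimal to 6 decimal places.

This sum is the spherical-harmonic addition theorem: it equals the Legendre polynomial P_l(cos γ) of the angle γ between the two directions.
Expand P_6 via completeness: Σ_{m} conj(Y_{6,m}) at Ω₁ times Y_{6,m} at Ω₂ —
  m=-6: Y*=-0.078937-0.102233i  Y=+0.007834+0.013887i  product +0.000801-0.001897i
  m=-5: Y*=-0.093846-0.318983i  Y=+0.051151+0.061997i  product +0.014976-0.022134i
  m=-4: Y*=+0.036736-0.429849i  Y=+0.180976+0.153916i  product +0.072809-0.072138i
  m=-3: Y*=+0.080926-0.164728i  Y=+0.376594+0.219934i  product +0.066706-0.044237i
  m=-2: Y*=-0.189627+0.174112i  Y=+0.392065+0.144176i  product -0.099449+0.040924i
  m=-1: Y*=-0.274992+0.107098i  Y=-0.028831-0.005133i  product +0.008478-0.001676i
  m=+0: Y*=+0.183552-0.000000i  Y=-0.420817+0.000000i  product -0.077242+0.000000i
  m=+1: Y*=+0.274992+0.107098i  Y=+0.028831-0.005133i  product +0.008478+0.001676i
  m=+2: Y*=-0.189627-0.174112i  Y=+0.392065-0.144176i  product -0.099449-0.040924i
  m=+3: Y*=-0.080926-0.164728i  Y=-0.376594+0.219934i  product +0.066706+0.044237i
  m=+4: Y*=+0.036736+0.429849i  Y=+0.180976-0.153916i  product +0.072809+0.072138i
  m=+5: Y*=+0.093846-0.318983i  Y=-0.051151+0.061997i  product +0.014976+0.022134i
  m=+6: Y*=-0.078937+0.102233i  Y=+0.007834-0.013887i  product +0.000801+0.001897i
Σ over m = +0.051400+0.000000i; ×(4π/13) → +0.049685+0.000000i. Real part: 0.049685

Legendre polynomial (addition theorem), +0.049685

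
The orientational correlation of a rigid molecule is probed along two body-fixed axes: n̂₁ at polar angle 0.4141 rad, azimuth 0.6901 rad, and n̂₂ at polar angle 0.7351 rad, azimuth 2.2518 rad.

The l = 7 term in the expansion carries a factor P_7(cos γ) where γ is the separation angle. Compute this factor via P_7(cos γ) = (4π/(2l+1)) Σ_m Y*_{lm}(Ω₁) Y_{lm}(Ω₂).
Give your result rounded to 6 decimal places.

Summing Y*_{l m}(θ₁,φ₁)·Y_{l m}(θ₂,φ₂) over m ∈ [−7, 7]; prefactor 4π/(2·7+1) = 0.837758:
  m=-7: (+0.000101-0.000848i) × (-0.030470+0.001666i) = -0.000002+0.000026i  (running Σ = -0.000002+0.000026i)
  m=-6: (-0.003933-0.006112i) × (+0.074029-0.102312i) = -0.000917-0.000050i  (running Σ = -0.000918-0.000024i)
  m=-5: (-0.036480-0.011642i) × (+0.079761+0.295749i) = +0.000533-0.011718i  (running Σ = -0.000385-0.011742i)
  m=-4: (-0.129053+0.051724i) × (-0.418032-0.185469i) = +0.063541+0.002313i  (running Σ = +0.063156-0.009429i)
  m=-3: (-0.166149+0.304492i) × (+0.296524-0.151451i) = -0.003151+0.115452i  (running Σ = +0.060005+0.106024i)
  m=-2: (+0.102158+0.529485i) × (+0.024154-0.114001i) = +0.062829+0.001143i  (running Σ = +0.122835+0.107167i)
  m=-1: (+0.257631+0.212676i) × (+0.245880+0.303434i) = -0.001187+0.130467i  (running Σ = +0.121648+0.237634i)
  m=0: (-0.326389-0.000000i) × (-0.001013+0.000000i) = +0.000331+0.000000i  (running Σ = +0.121978+0.237634i)
  m=1: (-0.257631+0.212676i) × (-0.245880+0.303434i) = -0.001187-0.130467i  (running Σ = +0.120791+0.107167i)
  m=2: (+0.102158-0.529485i) × (+0.024154+0.114001i) = +0.062829-0.001143i  (running Σ = +0.183621+0.106024i)
  m=3: (+0.166149+0.304492i) × (-0.296524-0.151451i) = -0.003151-0.115452i  (running Σ = +0.180470-0.009429i)
  m=4: (-0.129053-0.051724i) × (-0.418032+0.185469i) = +0.063541-0.002313i  (running Σ = +0.244011-0.011742i)
  m=5: (+0.036480-0.011642i) × (-0.079761+0.295749i) = +0.000533+0.011718i  (running Σ = +0.244544-0.000024i)
  m=6: (-0.003933+0.006112i) × (+0.074029+0.102312i) = -0.000917+0.000050i  (running Σ = +0.243628+0.000026i)
  m=7: (-0.000101-0.000848i) × (+0.030470+0.001666i) = -0.000002-0.000026i  (running Σ = +0.243626+0.000000i)
Σ over m = +0.243626+0.000000i; ×(4π/15) → +0.204100+0.000000i. Real part: 0.204100

0.204100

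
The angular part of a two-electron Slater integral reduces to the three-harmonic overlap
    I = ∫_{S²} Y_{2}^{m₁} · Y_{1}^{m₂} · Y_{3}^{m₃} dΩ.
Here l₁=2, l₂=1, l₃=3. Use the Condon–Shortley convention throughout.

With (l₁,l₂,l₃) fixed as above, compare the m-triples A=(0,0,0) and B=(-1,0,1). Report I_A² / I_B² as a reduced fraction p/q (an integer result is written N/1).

9/8

l's match ⇒ only the (l;m) 3-j factors differ between A and B.
A: triangle coeff Δ(2,1,3) = 1/105; Σ_t [0,0]: t=0:+1/4 = 1/4; (3j)²=3/35 [(2 1 3; 0 0 0)], sign=-1
B: triangle coeff Δ(2,1,3) = 1/105; Σ_t [0,0]: t=0:+1/6 = 1/6; (3j)²=8/105 [(2 1 3; -1 0 1)], sign=+1
I_A²/I_B² = (3/35)/(8/105) = 9/8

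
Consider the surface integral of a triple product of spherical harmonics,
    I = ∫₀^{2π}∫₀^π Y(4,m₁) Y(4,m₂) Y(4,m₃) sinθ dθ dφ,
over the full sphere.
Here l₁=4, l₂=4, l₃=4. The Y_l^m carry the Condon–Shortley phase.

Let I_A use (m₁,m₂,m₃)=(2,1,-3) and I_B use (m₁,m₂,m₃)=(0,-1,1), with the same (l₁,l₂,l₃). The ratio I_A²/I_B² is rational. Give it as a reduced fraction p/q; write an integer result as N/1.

Shared (l₁,l₂,l₃)=(4,4,4): N and (l;000)² cancel in I_A²/I_B².
A: Δ = 4!·4!·4!/13! = 1/450450; Racah Σ t=1..2: t=1:−1/864 t=2:+1/576 = 1/1728; ⇒ 3j(4 4 4; 2 1 -3)² = 5/1287, sgn -1
B: Δ = 4!·4!·4!/13! = 1/450450; Racah Σ t=0..3: t=0:+1/3456 t=1:−1/144 t=2:+1/96 t=3:−1/864 = 1/384; ⇒ 3j(4 4 4; 0 -1 1)² = 9/2002, sgn -1
I_A²/I_B² = (5/1287)/(9/2002) = 70/81

70/81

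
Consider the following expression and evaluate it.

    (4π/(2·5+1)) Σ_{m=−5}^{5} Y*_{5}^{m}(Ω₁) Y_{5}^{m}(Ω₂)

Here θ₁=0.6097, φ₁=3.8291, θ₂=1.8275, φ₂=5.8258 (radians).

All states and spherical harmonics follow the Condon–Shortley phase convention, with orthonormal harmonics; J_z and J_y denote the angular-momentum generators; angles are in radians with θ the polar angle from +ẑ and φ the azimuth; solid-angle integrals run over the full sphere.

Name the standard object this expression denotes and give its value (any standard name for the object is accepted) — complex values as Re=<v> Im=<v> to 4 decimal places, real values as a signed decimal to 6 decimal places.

Legendre polynomial (addition theorem), -0.214712

This sum is the spherical-harmonic addition theorem: it equals the Legendre polynomial P_l(cos γ) of the angle γ between the two directions.
Expand P_5 via completeness: Σ_{m} conj(Y_{5,m}) at Ω₁ times Y_{5,m} at Ω₂ —
  term(m=-5) = (-0.009520, 0.005952)   from Y*(Ω₁)=(0.027332, 0.008334), Y(Ω₂)=(-0.257935, 0.296394)
  term(m=-4) = (0.005588, 0.041822)   from Y*(Ω₁)=(-0.119578, 0.049372), Y(Ω₂)=(0.083451, -0.315292)
  term(m=-3) = (-0.041264, -0.012452)   from Y*(Ω₁)=(0.154841, -0.289095), Y(Ω₂)=(-0.025935, -0.128842)
  term(m=-2) = (-0.099019, 0.113129)   from Y*(Ω₁)=(0.090071, 0.454167), Y(Ω₂)=(0.198062, 0.257304)
  term(m=-1) = (-0.004671, -0.010295)   from Y*(Ω₁)=(-0.152616, -0.125321), Y(Ω₂)=(0.051363, 0.025280)
  term(m=+0) = (0.109823, 0.000000)   from Y*(Ω₁)=(-0.344075, -0.000000), Y(Ω₂)=(-0.319183, 0.000000)
  term(m=+1) = (-0.004671, 0.010295)   from Y*(Ω₁)=(0.152616, -0.125321), Y(Ω₂)=(-0.051363, 0.025280)
  term(m=+2) = (-0.099019, -0.113129)   from Y*(Ω₁)=(0.090071, -0.454167), Y(Ω₂)=(0.198062, -0.257304)
  term(m=+3) = (-0.041264, 0.012452)   from Y*(Ω₁)=(-0.154841, -0.289095), Y(Ω₂)=(0.025935, -0.128842)
  term(m=+4) = (0.005588, -0.041822)   from Y*(Ω₁)=(-0.119578, -0.049372), Y(Ω₂)=(0.083451, 0.315292)
  term(m=+5) = (-0.009520, -0.005952)   from Y*(Ω₁)=(-0.027332, 0.008334), Y(Ω₂)=(0.257935, 0.296394)
Total Σ_m = (-0.187949, -0.000000). Multiply by 1.142397: (-0.214712, -0.000000). P_5(cos γ) = -0.214712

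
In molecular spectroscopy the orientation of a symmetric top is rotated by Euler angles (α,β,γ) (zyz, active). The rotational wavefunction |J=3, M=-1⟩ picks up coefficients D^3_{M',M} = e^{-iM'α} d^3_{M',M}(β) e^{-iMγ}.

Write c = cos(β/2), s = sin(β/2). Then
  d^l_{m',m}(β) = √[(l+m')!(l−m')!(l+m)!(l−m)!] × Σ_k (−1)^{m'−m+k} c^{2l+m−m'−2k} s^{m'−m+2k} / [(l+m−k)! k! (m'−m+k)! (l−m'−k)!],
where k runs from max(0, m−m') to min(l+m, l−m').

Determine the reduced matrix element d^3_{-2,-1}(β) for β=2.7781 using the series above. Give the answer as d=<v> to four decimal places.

d=-0.0349

d^3_{-2,-1}(β=2.7781) via the finite sum:
c=cos(2.778100/2)=0.180747, s=sin(2.778100/2)=0.983530; N=√[1·120·2·24]=75.894664
Admissible k: 1..2 (factorial args all ≥0)
  k=1: (−1)^0·75.8947/(24)·0.1807^5·0.9835^1 = +0.000600
  k=2: (−1)^1·75.8947/(12)·0.1807^3·0.9835^3 = -0.035531
d^3_{-2,-1}(2.7781) = +0.000600 -0.035531 = -0.034931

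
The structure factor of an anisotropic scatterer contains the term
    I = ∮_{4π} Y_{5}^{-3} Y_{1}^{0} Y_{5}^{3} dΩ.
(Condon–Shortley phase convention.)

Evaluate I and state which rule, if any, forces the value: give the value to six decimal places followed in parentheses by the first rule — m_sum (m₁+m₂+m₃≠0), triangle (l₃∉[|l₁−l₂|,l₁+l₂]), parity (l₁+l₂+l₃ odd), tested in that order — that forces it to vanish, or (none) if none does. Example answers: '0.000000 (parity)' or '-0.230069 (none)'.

0.000000 (parity)

Σlᵢ=11 odd — θ-integrand is odd under cosθ→−cosθ; I=0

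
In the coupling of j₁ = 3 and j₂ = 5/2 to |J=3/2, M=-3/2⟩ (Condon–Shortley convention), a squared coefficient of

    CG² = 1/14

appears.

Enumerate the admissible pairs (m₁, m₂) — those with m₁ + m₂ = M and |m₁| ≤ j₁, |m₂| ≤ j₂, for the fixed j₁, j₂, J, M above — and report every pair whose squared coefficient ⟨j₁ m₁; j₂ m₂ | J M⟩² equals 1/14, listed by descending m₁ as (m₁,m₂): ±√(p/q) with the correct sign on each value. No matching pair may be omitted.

(1,-5/2): +√(1/14)

Admissible pairs with m₁+m₂ = M = -3/2: (-3,3/2), (-2,1/2), (-1,-1/2), (0,-3/2), (1,-5/2)
  (m₁,m₂)=(1,-5/2): CG² = 1/14, CG = +√(1/14)   ← matches the target
  (m₁,m₂)=(0,-3/2): CG² = 6/35, CG = −√(6/35)
  (m₁,m₂)=(-1,-1/2): CG² = 9/35, CG = +√(9/35)
  (m₁,m₂)=(-2,1/2): CG² = 2/7, CG = −√(2/7)
  (m₁,m₂)=(-3,3/2): CG² = 3/14, CG = +√(3/14)
Pairs with CG² = 1/14: (1,-5/2): +√(1/14)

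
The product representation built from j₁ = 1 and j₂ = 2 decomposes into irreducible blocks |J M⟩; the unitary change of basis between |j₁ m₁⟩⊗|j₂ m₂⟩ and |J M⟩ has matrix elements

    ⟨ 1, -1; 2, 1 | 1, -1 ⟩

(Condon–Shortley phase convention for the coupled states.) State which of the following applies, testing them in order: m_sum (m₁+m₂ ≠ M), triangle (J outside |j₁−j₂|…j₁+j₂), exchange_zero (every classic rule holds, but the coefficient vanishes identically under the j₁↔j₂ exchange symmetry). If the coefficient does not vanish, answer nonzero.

m_sum

m-sum: m₁+m₂ = -1+1 = 0, M = -1  ✗ ⇒ coefficient is 0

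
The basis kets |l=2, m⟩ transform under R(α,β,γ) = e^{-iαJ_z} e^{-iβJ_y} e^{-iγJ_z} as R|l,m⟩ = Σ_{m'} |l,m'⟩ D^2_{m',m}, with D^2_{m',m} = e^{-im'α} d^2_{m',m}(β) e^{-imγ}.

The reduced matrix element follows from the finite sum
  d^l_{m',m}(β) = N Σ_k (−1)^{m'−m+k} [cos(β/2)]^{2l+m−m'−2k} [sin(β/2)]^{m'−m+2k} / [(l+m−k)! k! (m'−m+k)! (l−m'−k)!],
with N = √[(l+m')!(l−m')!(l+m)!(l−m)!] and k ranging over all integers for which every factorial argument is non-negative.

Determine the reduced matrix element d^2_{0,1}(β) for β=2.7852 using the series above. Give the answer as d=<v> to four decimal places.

d=-0.4005

d^2_{0,1}(β=2.7852) via the finite sum:
With c≡cos(β/2)=0.177255 and s≡sin(β/2)=0.984165, N=[2·2·6·1]^{1/2}=4.898979
k: max(0,(1)−(0))=1 … min(2+(1),2−(0))=2
  k=1: (−1)^0·4.8990/(2)·0.1773^3·0.9842^1 = +0.013426
  k=2: (−1)^1·4.8990/(2)·0.1773^1·0.9842^3 = -0.413883
d^2_{0,1}(2.7852) = +0.013426 -0.413883 = -0.400457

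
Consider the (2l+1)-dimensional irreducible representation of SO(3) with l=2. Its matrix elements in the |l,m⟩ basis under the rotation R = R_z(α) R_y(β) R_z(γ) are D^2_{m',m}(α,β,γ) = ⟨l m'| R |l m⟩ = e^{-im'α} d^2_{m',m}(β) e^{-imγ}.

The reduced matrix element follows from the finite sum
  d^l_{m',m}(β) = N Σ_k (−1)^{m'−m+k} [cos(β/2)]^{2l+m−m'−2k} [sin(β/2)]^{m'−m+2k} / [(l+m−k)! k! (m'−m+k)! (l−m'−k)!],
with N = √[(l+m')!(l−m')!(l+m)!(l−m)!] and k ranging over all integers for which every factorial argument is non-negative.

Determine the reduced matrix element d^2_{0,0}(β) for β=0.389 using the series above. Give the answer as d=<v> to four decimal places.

d=0.7842

d^2_{0,0}(β=0.3890) via the finite sum:
Half-angle: c=0.981144, s=0.193276. N=√(2·2·2·2)=4.000000
Admissible k: 0..2 (factorial args all ≥0)
  k=0: (−1)^0·4.0000/(4)·0.9811^4·0.1933^0 = +0.926684
  k=1: (−1)^1·4.0000/(1)·0.9811^2·0.1933^2 = -0.143841
  k=2: (−1)^2·4.0000/(4)·0.9811^0·0.1933^4 = +0.001395
d^2_{0,0}(0.3890) = +0.926684 -0.143841 +0.001395 = +0.784239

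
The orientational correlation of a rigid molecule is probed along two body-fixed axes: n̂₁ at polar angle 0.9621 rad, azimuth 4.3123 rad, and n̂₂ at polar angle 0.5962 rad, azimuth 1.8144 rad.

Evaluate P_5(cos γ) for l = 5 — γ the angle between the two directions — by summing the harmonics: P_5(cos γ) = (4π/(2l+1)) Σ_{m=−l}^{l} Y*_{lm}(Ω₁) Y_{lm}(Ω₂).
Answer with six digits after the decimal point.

Addition theorem: P_5(cos γ) = (4π/11) Σ_m Y*_{lm}(Ω₁) Y_{lm}(Ω₂), m = −5…5:
  [-5]  conj(Y_{5,-5})(Ω₁) = -0.15681 + 0.07185j ; Y_{5,-5}(Ω₂) = -0.02431 - 0.00895j ; Δ = 0.00446 - 0.00034j
  [-4]  conj(Y_{5,-4})(Ω₁) = -0.01124 - 0.38000j ; Y_{5,-4}(Ω₂) = 0.06781 - 0.09989j ; Δ = -0.03872 - 0.02464j
  [-3]  conj(Y_{5,-3})(Ω₁) = 0.34588 + 0.13437j ; Y_{5,-3}(Ω₂) = 0.21103 + 0.23543j ; Δ = 0.04136 + 0.10979j
  [-2]  conj(Y_{5,-2})(Ω₁) = 0.00870 - 0.00896j ; Y_{5,-2}(Ω₂) = -0.41186 + 0.21820j ; Δ = -0.00163 + 0.00559j
  [-1]  conj(Y_{5,-1})(Ω₁) = 0.13637 + 0.32247j ; Y_{5,-1}(Ω₂) = -0.05463 - 0.21982j ; Δ = 0.06344 - 0.04760j
  [+0]  conj(Y_{5,0})(Ω₁) = -0.07705 + 0.00000j ; Y_{5,0}(Ω₂) = -0.32840 + 0.00000j ; Δ = 0.02530 + 0.00000j
  [+1]  conj(Y_{5,1})(Ω₁) = -0.13637 + 0.32247j ; Y_{5,1}(Ω₂) = 0.05463 - 0.21982j ; Δ = 0.06344 + 0.04760j
  [+2]  conj(Y_{5,2})(Ω₁) = 0.00870 + 0.00896j ; Y_{5,2}(Ω₂) = -0.41186 - 0.21820j ; Δ = -0.00163 - 0.00559j
  [+3]  conj(Y_{5,3})(Ω₁) = -0.34588 + 0.13437j ; Y_{5,3}(Ω₂) = -0.21103 + 0.23543j ; Δ = 0.04136 - 0.10979j
  [+4]  conj(Y_{5,4})(Ω₁) = -0.01124 + 0.38000j ; Y_{5,4}(Ω₂) = 0.06781 + 0.09989j ; Δ = -0.03872 + 0.02464j
  [+5]  conj(Y_{5,5})(Ω₁) = 0.15681 + 0.07185j ; Y_{5,5}(Ω₂) = 0.02431 - 0.00895j ; Δ = 0.00446 + 0.00034j
Σ over m = 0.16311 + 0.00000j; ×(4π/11) → 0.18634 + 0.00000j. Real part: 0.186336

0.186336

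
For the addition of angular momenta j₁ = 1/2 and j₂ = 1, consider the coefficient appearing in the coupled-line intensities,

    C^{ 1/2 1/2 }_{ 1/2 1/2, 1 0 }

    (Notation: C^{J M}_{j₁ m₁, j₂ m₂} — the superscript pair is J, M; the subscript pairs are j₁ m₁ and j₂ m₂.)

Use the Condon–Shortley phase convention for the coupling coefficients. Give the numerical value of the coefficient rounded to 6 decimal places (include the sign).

+0.577350

triangle: 1!×0!×1!/3! = 1/6
(j±m)!: 1!×0!×1!×1!×1!×0! = 1
prefactor² = (2J+1)×Δ×N² = 1/3
  k=0: +1/(0!×1!×0!×1!×0!×0!) = 1
Σ = 1  ⇒  CG² = 1/3×1² = 1/3
CG = +√(1/3) = +0.577350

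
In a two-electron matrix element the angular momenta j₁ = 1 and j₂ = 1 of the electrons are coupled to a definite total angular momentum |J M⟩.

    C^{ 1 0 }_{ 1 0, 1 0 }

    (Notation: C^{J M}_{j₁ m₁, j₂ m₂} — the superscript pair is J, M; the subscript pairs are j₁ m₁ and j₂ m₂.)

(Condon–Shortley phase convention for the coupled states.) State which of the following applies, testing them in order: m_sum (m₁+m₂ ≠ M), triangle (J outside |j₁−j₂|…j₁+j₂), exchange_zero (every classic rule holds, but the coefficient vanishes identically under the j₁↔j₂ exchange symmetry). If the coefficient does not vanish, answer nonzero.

exchange_zero

m-sum: m₁+m₂ = 0+0 = 0, M = 0  ✓
triangle: |j₁−j₂| = 0 ≤ J = 1 ≤ j₁+j₂ = 2  ✓
exchange: j₁=j₂ and m₁=m₂, and (−1)^(j₁+j₂−J) = (−1)^1 = −1 forces ⟨j₁m₁;j₂m₂|JM⟩ = −⟨j₂m₂;j₁m₁|JM⟩ = −⟨j₁m₁;j₂m₂|JM⟩ ⇒ the coefficient vanishes identically
Racah sum check: Σ_k collapses to 0 ⇒ CG = 0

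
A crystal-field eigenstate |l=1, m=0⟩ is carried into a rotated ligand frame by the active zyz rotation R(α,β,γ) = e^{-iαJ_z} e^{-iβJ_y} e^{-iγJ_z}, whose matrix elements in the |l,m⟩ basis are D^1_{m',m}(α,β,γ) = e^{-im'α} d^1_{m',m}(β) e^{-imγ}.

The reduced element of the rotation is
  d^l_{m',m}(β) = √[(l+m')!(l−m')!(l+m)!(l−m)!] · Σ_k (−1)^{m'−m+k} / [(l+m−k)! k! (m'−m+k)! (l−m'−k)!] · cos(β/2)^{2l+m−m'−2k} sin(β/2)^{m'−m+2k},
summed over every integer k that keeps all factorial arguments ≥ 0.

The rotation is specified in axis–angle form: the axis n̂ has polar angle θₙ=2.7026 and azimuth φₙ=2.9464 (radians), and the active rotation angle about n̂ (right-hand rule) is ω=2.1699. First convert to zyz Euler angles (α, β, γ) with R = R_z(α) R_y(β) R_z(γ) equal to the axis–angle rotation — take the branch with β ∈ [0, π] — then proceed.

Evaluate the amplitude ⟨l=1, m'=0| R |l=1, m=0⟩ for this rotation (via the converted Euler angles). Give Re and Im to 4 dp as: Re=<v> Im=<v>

Axis–angle → zyz. n̂ = (sinθₙcosφₙ, sinθₙsinφₙ, cosθₙ) = (-0.416957, +0.082437, -0.905180), ω = 2.1699.
R = I cosω + sinω [n̂]ₓ + (1−cosω) n̂n̂ᵀ gives
  R = [-0.292014, +0.693780, +0.658329; -0.801290, -0.553275, +0.227642; +0.522170, -0.461038, +0.717483]
β = atan2(√(R₁₃²+R₂₃²), R₃₃) = 0.770614; α = atan2(R₂₃, R₁₃) mod 2π = 0.332917; γ = atan2(R₃₂, −R₃₁) mod 2π = 3.864895
First d^1_{0,0}(β=0.7706), then the phase factors e^{-i(0)α} and e^{-i(0)γ}:
c=cos(0.770614/2)=0.926683, s=sin(0.770614/2)=0.375844; N=√[1·1·1·1]=1.000000
k∈{0,1} keeps every argument non-negative
  k=0: (−1)^0·1.0000/(1)·0.9267^2·0.3758^0 = +0.858742
  k=1: (−1)^1·1.0000/(1)·0.9267^0·0.3758^2 = -0.141258
d^1_{0,0}(0.7706) = +0.858742 -0.141258 = +0.717483
Attach z-rotation phases: D = e^{-i(0)(0.3329)}·(+0.717483)·e^{-i(0)(3.8649)} = +0.717483+0.000000i

Re=0.7175 Im=0.0000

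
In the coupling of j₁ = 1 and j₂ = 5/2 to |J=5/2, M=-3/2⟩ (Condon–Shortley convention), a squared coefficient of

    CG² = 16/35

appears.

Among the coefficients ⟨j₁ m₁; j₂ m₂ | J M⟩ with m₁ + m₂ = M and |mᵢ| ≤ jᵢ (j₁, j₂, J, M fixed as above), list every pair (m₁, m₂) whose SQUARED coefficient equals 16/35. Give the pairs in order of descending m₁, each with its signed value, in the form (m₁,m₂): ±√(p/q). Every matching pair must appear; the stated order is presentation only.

(-1,-1/2): −√(16/35)

Admissible pairs with m₁+m₂ = M = -3/2: (-1,-1/2), (0,-3/2), (1,-5/2)
  (m₁,m₂)=(1,-5/2): CG² = 2/7, CG = +√(2/7)
  (m₁,m₂)=(0,-3/2): CG² = 9/35, CG = +√(9/35)
  (m₁,m₂)=(-1,-1/2): CG² = 16/35, CG = −√(16/35)   ← matches the target
Pairs with CG² = 16/35: (-1,-1/2): −√(16/35)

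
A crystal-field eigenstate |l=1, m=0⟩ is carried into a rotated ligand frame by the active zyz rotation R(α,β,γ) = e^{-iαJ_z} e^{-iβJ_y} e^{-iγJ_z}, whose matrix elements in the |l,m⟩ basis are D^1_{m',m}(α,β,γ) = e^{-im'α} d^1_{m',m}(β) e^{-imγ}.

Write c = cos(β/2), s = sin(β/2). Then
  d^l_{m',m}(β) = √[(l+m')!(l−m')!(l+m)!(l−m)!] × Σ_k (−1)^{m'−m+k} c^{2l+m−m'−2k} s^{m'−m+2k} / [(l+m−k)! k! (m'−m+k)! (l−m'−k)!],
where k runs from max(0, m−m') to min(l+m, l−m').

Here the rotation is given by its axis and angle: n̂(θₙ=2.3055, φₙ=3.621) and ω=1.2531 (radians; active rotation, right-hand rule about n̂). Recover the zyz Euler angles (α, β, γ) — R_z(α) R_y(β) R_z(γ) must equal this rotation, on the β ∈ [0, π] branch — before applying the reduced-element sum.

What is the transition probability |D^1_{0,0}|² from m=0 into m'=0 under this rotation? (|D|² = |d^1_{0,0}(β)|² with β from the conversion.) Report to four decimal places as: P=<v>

P=0.3861

Axis–angle → zyz. n̂ = (sinθₙcosφₙ, sinθₙsinφₙ, cosθₙ) = (-0.658379, -0.342264, -0.670367), ω = 1.2531.
R = I cosω + sinω [n̂]ₓ + (1−cosω) n̂n̂ᵀ gives
  R = [+0.610437, +0.791769, -0.021650; -0.481872, +0.392930, +0.783202; +0.628622, -0.467663, +0.621391]
β = atan2(√(R₁₃²+R₂₃²), R₃₃) = 0.900280; α = atan2(R₂₃, R₁₃) mod 2π = 1.598433; γ = atan2(R₃₂, −R₃₁) mod 2π = 3.781211
Split into d^1_{0,0}(β=0.9003) × two z-phases.
With c≡cos(β/2)=0.900386 and s≡sin(β/2)=0.435092, N=[1·1·1·1]^{1/2}=1.000000
The bounds max(0,m−m')=0 and min(l+m,l−m')=1 give 2 terms
  k=0: (−1)^0·1.0000/(1)·0.9004^2·0.4351^0 = +0.810695
  k=1: (−1)^1·1.0000/(1)·0.9004^0·0.4351^2 = -0.189305
d^1_{0,0}(0.9003) = +0.810695 -0.189305 = +0.621391
|D^1_{0,0}|² = |d^1_{0,0}(β)|² = (+0.621391)² = 0.386126 (the z-rotation phases have unit modulus)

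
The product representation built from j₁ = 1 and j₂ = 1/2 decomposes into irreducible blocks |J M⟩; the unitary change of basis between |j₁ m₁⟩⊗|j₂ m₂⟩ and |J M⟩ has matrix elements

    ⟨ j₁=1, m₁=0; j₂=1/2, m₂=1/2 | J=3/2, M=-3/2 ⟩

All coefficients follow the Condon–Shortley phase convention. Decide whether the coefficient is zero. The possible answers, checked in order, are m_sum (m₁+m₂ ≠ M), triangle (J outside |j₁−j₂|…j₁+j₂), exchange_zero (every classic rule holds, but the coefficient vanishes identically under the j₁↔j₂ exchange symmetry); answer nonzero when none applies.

m_sum

m-sum: m₁+m₂ = 0+1/2 = 1/2, M = -3/2  ✗ ⇒ coefficient is 0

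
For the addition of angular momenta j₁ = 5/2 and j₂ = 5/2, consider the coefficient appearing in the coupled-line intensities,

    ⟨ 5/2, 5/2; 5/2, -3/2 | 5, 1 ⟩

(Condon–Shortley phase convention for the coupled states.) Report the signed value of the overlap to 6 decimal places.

√[11·0!5!5!/11! · 5!0!1!4!6!4!] = √(1382400/7)
  +(−1)^0/∏(0,0,0,1,5,4)! = 1/2880  (running 1/2880)
⟨..|..⟩ = √(1382400/7)·(1/2880) = +0.154303

+0.154303  (= +√(1/42))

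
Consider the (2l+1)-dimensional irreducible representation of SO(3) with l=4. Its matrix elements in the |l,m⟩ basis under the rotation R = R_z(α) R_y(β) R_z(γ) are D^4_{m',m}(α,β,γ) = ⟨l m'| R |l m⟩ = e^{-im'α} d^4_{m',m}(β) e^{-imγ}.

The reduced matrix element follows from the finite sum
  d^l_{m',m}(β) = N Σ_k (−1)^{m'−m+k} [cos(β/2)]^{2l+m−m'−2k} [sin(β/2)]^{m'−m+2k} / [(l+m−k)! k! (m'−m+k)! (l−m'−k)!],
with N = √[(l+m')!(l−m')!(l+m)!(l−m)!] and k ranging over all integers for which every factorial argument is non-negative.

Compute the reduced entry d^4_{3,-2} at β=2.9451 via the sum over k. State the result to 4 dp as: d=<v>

d^4_{3,-2}(β=2.9451) via the finite sum:
Half-angle: c=0.098088, s=0.995178. N=√(5040·1·2·720)=2693.993318
The bounds max(0,m−m')=0 and min(l+m,l−m')=1 give 2 terms
  k=0: (−1)^5·2693.9933/(240)·0.0981^3·0.9952^5 = -0.010340
  k=1: (−1)^6·2693.9933/(720)·0.0981^1·0.9952^7 = +0.354802
d^4_{3,-2}(2.9451) = -0.010340 +0.354802 = +0.344461

d=0.3445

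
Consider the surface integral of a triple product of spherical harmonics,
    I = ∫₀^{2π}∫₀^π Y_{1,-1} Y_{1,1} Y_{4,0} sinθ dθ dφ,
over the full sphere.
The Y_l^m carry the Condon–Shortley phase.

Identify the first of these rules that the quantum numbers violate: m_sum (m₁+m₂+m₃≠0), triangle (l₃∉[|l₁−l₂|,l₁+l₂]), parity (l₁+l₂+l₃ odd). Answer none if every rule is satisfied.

triangle

azimuthal sum: -1 + 1 + 0 = 0  ✓
l₃ must lie in [0,2]; have l₃=4  ✗
L = 1 + 1 + 4 = 6 (even)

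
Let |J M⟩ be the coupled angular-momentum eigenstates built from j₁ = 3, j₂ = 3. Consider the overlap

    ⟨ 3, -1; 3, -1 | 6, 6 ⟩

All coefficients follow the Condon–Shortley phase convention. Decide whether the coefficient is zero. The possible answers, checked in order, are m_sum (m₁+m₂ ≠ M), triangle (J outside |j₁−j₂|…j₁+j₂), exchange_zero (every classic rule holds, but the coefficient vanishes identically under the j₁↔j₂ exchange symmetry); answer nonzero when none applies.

m-sum: m₁+m₂ = -1+(-1) = -2, M = 6  ✗ ⇒ coefficient is 0

m_sum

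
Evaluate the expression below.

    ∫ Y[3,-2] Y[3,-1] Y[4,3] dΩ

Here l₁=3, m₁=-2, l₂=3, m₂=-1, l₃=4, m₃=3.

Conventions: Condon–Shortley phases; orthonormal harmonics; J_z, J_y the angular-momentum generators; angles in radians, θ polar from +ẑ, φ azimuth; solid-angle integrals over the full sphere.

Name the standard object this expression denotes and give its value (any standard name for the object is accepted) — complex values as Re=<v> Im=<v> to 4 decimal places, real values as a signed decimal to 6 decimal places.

This is a Gaunt coefficient — the integral of a triple product of spherical harmonics over the sphere.
Rules hold: Σm=0, L=10 even, 0≤4≤6.
N = 7·7·9 = 441
Δ = 2!·4!·4!/11! = 1/34650
Racah Σ t=0..2: t=0:+1/72 t=1:−1/16 t=2:+1/72 = -5/144
⇒ 3j(3 3 4; 0 0 0)² = 2/77, sgn -1
Racah Σ t=1..2: t=1:−1/144 t=2:+1/288 = -1/288
⇒ 3j(3 3 4; -2 -1 3)² = 1/99, sgn +1
4πI² = N·(3j₀)²·(3jₘ)² = 14/121
I = -1·√(0.115702/4π) = -0.09595473

Gaunt coefficient, -0.095955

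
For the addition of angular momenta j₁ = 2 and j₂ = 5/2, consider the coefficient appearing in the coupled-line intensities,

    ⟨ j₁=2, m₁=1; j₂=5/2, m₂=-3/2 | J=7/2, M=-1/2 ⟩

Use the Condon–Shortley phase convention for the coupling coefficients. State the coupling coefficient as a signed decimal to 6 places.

+√(121/315) ≈ +0.619780

j₁+j₂−J=1  J+j₁−j₂=3  J−j₁+j₂=4  j₁+j₂+J+1=9
(j₁±m₁, j₂±m₂, J±M) = (3,1,1,4,3,4)
P² = 2304/35
sum k=0..1:
  [0] +1/12 = 1/12
  [1] −1/144 = -1/144
S = 11/144
C² = P²·S² = 121/315 ; C = +0.619780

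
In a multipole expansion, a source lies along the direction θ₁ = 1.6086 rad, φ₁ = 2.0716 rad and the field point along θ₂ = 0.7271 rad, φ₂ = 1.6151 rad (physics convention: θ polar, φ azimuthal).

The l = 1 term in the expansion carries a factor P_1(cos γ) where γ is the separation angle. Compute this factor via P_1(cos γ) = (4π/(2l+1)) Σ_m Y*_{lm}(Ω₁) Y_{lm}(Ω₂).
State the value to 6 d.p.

Expand P_1 via completeness: Σ_{m} conj(Y_{1,m}) at Ω₁ times Y_{1,m} at Ω₂ —
  m=-1: Y*=-0.16576 + 0.30285j  Y=-0.01017 - 0.22943j  product 0.07117 + 0.03495j
  m=+0: Y*=-0.01847 + 0.00000j  Y=0.36504 + 0.00000j  product -0.00674 + 0.00000j
  m=+1: Y*=0.16576 + 0.30285j  Y=0.01017 - 0.22943j  product 0.07117 - 0.03495j
Accumulated sum 0.13559 + 0.00000j; after 4π/(2l+1) scaling, 0.56798 + 0.00000j ⇒ P_1 = 0.567978

0.567978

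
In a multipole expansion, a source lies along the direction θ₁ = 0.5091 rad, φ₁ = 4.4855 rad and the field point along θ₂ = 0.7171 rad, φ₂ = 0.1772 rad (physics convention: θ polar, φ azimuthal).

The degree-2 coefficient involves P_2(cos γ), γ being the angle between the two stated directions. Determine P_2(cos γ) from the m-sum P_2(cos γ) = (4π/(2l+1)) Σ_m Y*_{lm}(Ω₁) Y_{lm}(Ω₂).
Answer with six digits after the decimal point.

-0.075161

Term-by-term m-sum for l=2 (normalisation 4π/5 = 2.513274):
  [-2]  conj(Y_{2,-2})(Ω₁) = -0.08247 + 0.04022j ; Y_{2,-2}(Ω₂) = 0.15647 - 0.05790j ; Δ = -0.01058 + 0.01107j
  [-1]  conj(Y_{2,-1})(Ω₁) = -0.07396 - 0.32036j ; Y_{2,-1}(Ω₂) = 0.37668 - 0.06746j ; Δ = -0.04947 - 0.11568j
  [+0]  conj(Y_{2,0})(Ω₁) = 0.40602 + 0.00000j ; Y_{2,0}(Ω₂) = 0.22212 + 0.00000j ; Δ = 0.09018 + 0.00000j
  [+1]  conj(Y_{2,1})(Ω₁) = 0.07396 - 0.32036j ; Y_{2,1}(Ω₂) = -0.37668 - 0.06746j ; Δ = -0.04947 + 0.11568j
  [+2]  conj(Y_{2,2})(Ω₁) = -0.08247 - 0.04022j ; Y_{2,2}(Ω₂) = 0.15647 + 0.05790j ; Δ = -0.01058 - 0.01107j
Accumulated sum -0.02991 + 0.00000j; after 4π/(2l+1) scaling, -0.07516 + 0.00000j ⇒ P_2 = -0.075161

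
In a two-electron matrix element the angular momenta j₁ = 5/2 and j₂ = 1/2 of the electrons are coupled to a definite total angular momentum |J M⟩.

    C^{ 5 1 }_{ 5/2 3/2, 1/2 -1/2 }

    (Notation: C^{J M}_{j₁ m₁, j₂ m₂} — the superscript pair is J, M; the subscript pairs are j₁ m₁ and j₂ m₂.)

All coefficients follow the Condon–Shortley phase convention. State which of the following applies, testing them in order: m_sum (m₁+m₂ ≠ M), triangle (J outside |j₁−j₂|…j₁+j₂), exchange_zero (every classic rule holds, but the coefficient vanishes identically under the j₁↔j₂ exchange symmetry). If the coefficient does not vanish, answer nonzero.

triangle

m-sum: m₁+m₂ = 3/2+(-1/2) = 1, M = 1  ✓
triangle: need |j₁−j₂| ≤ J ≤ j₁+j₂, i.e. J ∈ [2, 3]; J = 5 is outside ✗ ⇒ coefficient is 0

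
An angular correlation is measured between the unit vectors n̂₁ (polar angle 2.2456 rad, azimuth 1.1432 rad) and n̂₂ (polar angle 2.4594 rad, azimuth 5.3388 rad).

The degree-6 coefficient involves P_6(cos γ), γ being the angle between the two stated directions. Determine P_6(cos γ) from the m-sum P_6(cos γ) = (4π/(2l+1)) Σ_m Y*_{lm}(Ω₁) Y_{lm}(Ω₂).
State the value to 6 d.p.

0.006511

Addition theorem: P_6(cos γ) = (4π/13) Σ_m Y*_{lm}(Ω₁) Y_{lm}(Ω₂), m = −6…6:
  [-6]  conj(Y_{6,-6})(Ω₁) = 0.09182 + 0.05964j ; Y_{6,-6}(Ω₂) = 0.02475 - 0.01756j ; Δ = 0.00332 - 0.00014j
  [-5]  conj(Y_{6,-5})(Ω₁) = -0.25594 + 0.16304j ; Y_{6,-5}(Ω₂) = -0.00123 + 0.12941j ; Δ = -0.02078 - 0.03332j
  [-4]  conj(Y_{6,-4})(Ω₁) = -0.06077 - 0.43253j ; Y_{6,-4}(Ω₂) = -0.25524 - 0.18844j ; Δ = -0.06599 + 0.12185j
  [-3]  conj(Y_{6,-3})(Ω₁) = 0.24025 + 0.07117j ; Y_{6,-3}(Ω₂) = 0.43796 - 0.13954j ; Δ = 0.11515 - 0.00235j
  [-2]  conj(Y_{6,-2})(Ω₁) = 0.13006 - 0.14961j ; Y_{6,-2}(Ω₂) = -0.08637 + 0.26240j ; Δ = 0.02803 + 0.04705j
  [-1]  conj(Y_{6,-1})(Ω₁) = 0.14018 + 0.30760j ; Y_{6,-1}(Ω₂) = 0.12955 + 0.17902j ; Δ = -0.03691 + 0.06494j
  [+0]  conj(Y_{6,0})(Ω₁) = 0.11000 + 0.00000j ; Y_{6,0}(Ω₂) = -0.35354 + 0.00000j ; Δ = -0.03889 + 0.00000j
  [+1]  conj(Y_{6,1})(Ω₁) = -0.14018 + 0.30760j ; Y_{6,1}(Ω₂) = -0.12955 + 0.17902j ; Δ = -0.03691 - 0.06494j
  [+2]  conj(Y_{6,2})(Ω₁) = 0.13006 + 0.14961j ; Y_{6,2}(Ω₂) = -0.08637 - 0.26240j ; Δ = 0.02803 - 0.04705j
  [+3]  conj(Y_{6,3})(Ω₁) = -0.24025 + 0.07117j ; Y_{6,3}(Ω₂) = -0.43796 - 0.13954j ; Δ = 0.11515 + 0.00235j
  [+4]  conj(Y_{6,4})(Ω₁) = -0.06077 + 0.43253j ; Y_{6,4}(Ω₂) = -0.25524 + 0.18844j ; Δ = -0.06599 - 0.12185j
  [+5]  conj(Y_{6,5})(Ω₁) = 0.25594 + 0.16304j ; Y_{6,5}(Ω₂) = 0.00123 + 0.12941j ; Δ = -0.02078 + 0.03332j
  [+6]  conj(Y_{6,6})(Ω₁) = 0.09182 - 0.05964j ; Y_{6,6}(Ω₂) = 0.02475 + 0.01756j ; Δ = 0.00332 + 0.00014j
Total Σ_m = 0.00674 + 0.00000j. Multiply by 0.966644: 0.00651 + 0.00000j. P_6(cos γ) = 0.006511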